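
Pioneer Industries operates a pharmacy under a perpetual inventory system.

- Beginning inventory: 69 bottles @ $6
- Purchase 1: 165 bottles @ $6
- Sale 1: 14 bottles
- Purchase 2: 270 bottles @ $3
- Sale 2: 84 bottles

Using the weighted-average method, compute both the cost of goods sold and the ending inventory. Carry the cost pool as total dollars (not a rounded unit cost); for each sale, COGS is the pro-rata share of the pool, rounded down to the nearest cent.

COGS = $449.14; ending inventory = $1,764.86

After Beginning: 69 on hand, pool $414.00 (≈ $6.0000 each)
After Purchase 1: 234 on hand, pool $1,404.00 (≈ $6.0000 each)
Sale 1, sell 14: 14/234 × $1,404.00 → $84.00
After Purchase 2: 490 on hand, pool $2,130.00 (≈ $4.3469 each)
Sale 2, sell 84: 84/490 × $2,130.00 → $365.14
Total COGS = $84.00 + $365.14 = $449.14
Ending inventory (cost pool remaining) = $1,764.86
Check: goods available $2,214.00 = COGS $449.14 + ending $1,764.86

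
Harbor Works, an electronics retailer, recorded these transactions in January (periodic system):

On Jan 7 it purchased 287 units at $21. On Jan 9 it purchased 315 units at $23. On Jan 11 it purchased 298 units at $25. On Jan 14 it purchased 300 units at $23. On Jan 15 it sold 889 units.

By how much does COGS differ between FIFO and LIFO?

FIFO COGS: 287 @ $21 + 315 @ $23 + 287 @ $25 = $20,447
LIFO COGS: 300 @ $23 + 298 @ $25 + 291 @ $23 = $21,043
Difference = |$20,447 − $21,043| = $596

$596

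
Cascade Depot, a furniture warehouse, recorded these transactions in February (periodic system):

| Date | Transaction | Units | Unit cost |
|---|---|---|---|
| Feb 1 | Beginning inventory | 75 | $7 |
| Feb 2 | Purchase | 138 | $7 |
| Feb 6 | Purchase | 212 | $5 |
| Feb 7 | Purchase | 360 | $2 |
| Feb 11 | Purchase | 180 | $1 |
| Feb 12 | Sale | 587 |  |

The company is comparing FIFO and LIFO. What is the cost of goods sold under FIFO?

FIFO COGS: 75 @ $7 + 138 @ $7 + 212 @ $5 + 162 @ $2 = $2,875
LIFO COGS: 180 @ $1 + 360 @ $2 + 47 @ $5 = $1,135

COGS = $2,875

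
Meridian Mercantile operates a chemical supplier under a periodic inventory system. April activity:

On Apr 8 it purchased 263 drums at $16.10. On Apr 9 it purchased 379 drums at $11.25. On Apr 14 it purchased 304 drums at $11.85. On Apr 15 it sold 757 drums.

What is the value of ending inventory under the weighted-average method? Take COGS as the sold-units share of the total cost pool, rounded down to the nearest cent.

Apr 15, sell 757: 757/946 × $12,100.45 → $9,682.91
Ending inventory (cost pool remaining) = $2,417.54

Ending inventory = $2,417.54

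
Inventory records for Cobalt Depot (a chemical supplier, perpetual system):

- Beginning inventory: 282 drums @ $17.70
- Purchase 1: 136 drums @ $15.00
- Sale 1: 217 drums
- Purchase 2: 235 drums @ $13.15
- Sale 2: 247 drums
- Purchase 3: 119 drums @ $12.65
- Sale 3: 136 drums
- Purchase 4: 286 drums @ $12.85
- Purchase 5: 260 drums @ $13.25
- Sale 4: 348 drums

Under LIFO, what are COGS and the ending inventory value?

COGS = $13,158.40; ending inventory = $5,588.70

Sale 1 (217) [LIFO — newest first]: 136 @ $15.00 + 81 @ $17.70 = $3,473.70
Sale 2 (247) [LIFO — newest first]: 235 @ $13.15 + 12 @ $17.70 = $3,302.65
Sale 3 (136) [LIFO — newest first]: 119 @ $12.65 + 17 @ $17.70 = $1,806.25
Sale 4 (348) [LIFO — newest first]: 260 @ $13.25 + 88 @ $12.85 = $4,575.80
Total COGS = $3,473.70 + $3,302.65 + $1,806.25 + $4,575.80 = $13,158.40
Ending inventory: 172 @ $17.70 + 198 @ $12.85 = $5,588.70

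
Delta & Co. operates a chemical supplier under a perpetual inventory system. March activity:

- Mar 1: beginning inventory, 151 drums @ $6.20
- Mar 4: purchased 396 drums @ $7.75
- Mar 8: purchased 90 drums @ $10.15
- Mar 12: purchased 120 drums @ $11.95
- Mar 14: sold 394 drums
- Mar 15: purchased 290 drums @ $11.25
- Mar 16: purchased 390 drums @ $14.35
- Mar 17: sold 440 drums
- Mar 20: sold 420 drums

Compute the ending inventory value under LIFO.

Mar 14, 394 sold [LIFO — newest first]: 120 @ $11.95 + 90 @ $10.15 + 184 @ $7.75 = $3,773.50
Mar 17, 440 sold [LIFO — newest first]: 390 @ $14.35 + 50 @ $11.25 = $6,159.00
Mar 20, 420 sold [LIFO — newest first]: 240 @ $11.25 + 180 @ $7.75 = $4,095.00
Total COGS = $3,773.50 + $6,159.00 + $4,095.00 = $14,027.50
Ending inventory: 151 @ $6.20 + 32 @ $7.75 = $1,184.20

Ending inventory = $1,184.20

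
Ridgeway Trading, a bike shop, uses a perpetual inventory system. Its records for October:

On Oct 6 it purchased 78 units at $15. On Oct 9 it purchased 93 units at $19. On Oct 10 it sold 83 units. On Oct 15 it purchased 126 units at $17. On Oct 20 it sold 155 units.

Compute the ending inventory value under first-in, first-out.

Ending inventory = $1,003

Oct 10, 83 sold [FIFO — oldest first]: 78 @ $15 + 5 @ $19 = $1,265
Oct 20, 155 sold [FIFO — oldest first]: 88 @ $19 + 67 @ $17 = $2,811
Total COGS = $1,265 + $2,811 = $4,076
Ending inventory: 59 @ $17 = $1,003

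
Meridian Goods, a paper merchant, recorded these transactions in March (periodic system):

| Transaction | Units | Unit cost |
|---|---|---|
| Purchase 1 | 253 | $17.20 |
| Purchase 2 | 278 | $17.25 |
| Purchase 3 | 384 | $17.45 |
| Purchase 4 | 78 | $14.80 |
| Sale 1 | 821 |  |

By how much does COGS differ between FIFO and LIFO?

$163.70

FIFO COGS: 253 @ $17.20 + 278 @ $17.25 + 290 @ $17.45 = $14,207.60
LIFO COGS: 78 @ $14.80 + 384 @ $17.45 + 278 @ $17.25 + 81 @ $17.20 = $14,043.90
Difference = |$14,207.60 − $14,043.90| = $163.70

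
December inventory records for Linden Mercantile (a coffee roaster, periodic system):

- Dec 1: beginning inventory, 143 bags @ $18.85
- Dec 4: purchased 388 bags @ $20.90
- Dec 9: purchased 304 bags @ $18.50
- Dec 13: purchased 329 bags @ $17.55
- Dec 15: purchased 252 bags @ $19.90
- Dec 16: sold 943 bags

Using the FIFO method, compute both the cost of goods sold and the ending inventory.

COGS = $18,324.15; ending inventory = $8,893.35

Dec 16, 943 sold [FIFO — oldest first]: 143 @ $18.85 + 388 @ $20.90 + 304 @ $18.50 + 108 @ $17.55 = $18,324.15
Ending inventory: 221 @ $17.55 + 252 @ $19.90 = $8,893.35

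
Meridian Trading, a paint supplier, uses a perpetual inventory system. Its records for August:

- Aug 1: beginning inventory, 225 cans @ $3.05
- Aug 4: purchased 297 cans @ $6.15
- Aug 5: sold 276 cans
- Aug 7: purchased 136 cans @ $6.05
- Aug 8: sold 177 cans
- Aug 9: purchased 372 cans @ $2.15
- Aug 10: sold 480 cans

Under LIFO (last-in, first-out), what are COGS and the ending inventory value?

COGS = $3,839.55; ending inventory = $295.85

Aug 5, 276 sold [LIFO — newest first]: 276 @ $6.15 = $1,697.40
Aug 8, 177 sold [LIFO — newest first]: 136 @ $6.05 + 21 @ $6.15 + 20 @ $3.05 = $1,012.95
Aug 10, 480 sold [LIFO — newest first]: 372 @ $2.15 + 108 @ $3.05 = $1,129.20
Total COGS = $1,697.40 + $1,012.95 + $1,129.20 = $3,839.55
Ending inventory: 97 @ $3.05 = $295.85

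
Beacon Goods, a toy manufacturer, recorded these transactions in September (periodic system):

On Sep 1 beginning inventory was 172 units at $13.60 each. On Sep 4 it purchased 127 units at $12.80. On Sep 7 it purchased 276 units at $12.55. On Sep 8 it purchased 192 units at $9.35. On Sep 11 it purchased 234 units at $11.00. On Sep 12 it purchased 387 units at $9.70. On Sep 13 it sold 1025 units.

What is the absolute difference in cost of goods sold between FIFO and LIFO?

FIFO COGS: 172 @ $13.60 + 127 @ $12.80 + 276 @ $12.55 + 192 @ $9.35 + 234 @ $11.00 + 24 @ $9.70 = $12,030.60
LIFO COGS: 387 @ $9.70 + 234 @ $11.00 + 192 @ $9.35 + 212 @ $12.55 = $10,783.70
Difference = |$12,030.60 − $10,783.70| = $1,246.90

$1,246.90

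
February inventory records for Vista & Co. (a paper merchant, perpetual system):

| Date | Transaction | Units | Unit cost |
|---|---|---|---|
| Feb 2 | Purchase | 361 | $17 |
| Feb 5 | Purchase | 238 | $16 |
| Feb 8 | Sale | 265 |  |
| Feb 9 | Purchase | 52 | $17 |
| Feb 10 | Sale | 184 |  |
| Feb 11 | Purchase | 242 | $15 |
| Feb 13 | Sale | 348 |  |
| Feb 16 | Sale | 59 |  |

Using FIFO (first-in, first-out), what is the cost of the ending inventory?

Feb 8, 265 sold [FIFO — oldest first]: 265 @ $17 = $4,505
Feb 10, 184 sold [FIFO — oldest first]: 96 @ $17 + 88 @ $16 = $3,040
Feb 13, 348 sold [FIFO — oldest first]: 150 @ $16 + 52 @ $17 + 146 @ $15 = $5,474
Feb 16, 59 sold [FIFO — oldest first]: 59 @ $15 = $885
Total COGS = $4,505 + $3,040 + $5,474 + $885 = $13,904
Ending inventory: 37 @ $15 = $555

Ending inventory = $555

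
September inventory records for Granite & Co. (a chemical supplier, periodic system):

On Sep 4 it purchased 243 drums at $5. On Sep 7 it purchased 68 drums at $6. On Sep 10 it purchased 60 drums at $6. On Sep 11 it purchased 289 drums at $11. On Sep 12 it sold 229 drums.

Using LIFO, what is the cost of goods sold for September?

Sep 12, 229 sold [LIFO — newest first]: 229 @ $11 = $2,519
Ending inventory: 243 @ $5 + 68 @ $6 + 60 @ $6 + 60 @ $11 = $2,643

COGS = $2,519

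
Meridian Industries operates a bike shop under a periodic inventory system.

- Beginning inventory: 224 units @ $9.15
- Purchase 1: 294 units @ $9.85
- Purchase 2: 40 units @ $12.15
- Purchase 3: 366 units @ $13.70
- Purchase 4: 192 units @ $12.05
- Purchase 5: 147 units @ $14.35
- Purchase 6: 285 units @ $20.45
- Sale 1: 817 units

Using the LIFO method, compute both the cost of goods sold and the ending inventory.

COGS = $12,895.40; ending inventory = $7,801.60

Sale 1 (817) [LIFO — newest first]: 285 @ $20.45 + 147 @ $14.35 + 192 @ $12.05 + 193 @ $13.70 = $12,895.40
Ending inventory: 224 @ $9.15 + 294 @ $9.85 + 40 @ $12.15 + 173 @ $13.70 = $7,801.60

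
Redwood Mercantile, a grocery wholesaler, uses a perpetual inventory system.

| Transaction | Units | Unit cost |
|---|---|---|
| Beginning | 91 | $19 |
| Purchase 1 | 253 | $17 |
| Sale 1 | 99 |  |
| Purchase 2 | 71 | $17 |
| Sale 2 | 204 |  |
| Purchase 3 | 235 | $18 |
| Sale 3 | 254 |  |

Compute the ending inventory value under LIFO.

Sale 1 (99) [LIFO — newest first]: 99 @ $17 = $1,683
Sale 2 (204) [LIFO — newest first]: 71 @ $17 + 133 @ $17 = $3,468
Sale 3 (254) [LIFO — newest first]: 235 @ $18 + 19 @ $17 = $4,553
Total COGS = $1,683 + $3,468 + $4,553 = $9,704
Ending inventory: 91 @ $19 + 2 @ $17 = $1,763
Check: goods available $11,467 = COGS $9,704 + ending $1,763

Ending inventory = $1,763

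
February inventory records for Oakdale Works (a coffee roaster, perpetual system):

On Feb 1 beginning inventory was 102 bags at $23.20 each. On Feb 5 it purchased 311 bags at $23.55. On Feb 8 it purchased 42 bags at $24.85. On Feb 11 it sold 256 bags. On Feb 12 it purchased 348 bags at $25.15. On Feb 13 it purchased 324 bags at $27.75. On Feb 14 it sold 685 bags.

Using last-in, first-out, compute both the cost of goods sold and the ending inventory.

Feb 11, 256 sold [LIFO — newest first]: 42 @ $24.85 + 214 @ $23.55 = $6,083.40
Feb 14, 685 sold [LIFO — newest first]: 324 @ $27.75 + 348 @ $25.15 + 13 @ $23.55 = $18,049.35
Total COGS = $6,083.40 + $18,049.35 = $24,132.75
Ending inventory: 102 @ $23.20 + 84 @ $23.55 = $4,344.60

COGS = $24,132.75; ending inventory = $4,344.60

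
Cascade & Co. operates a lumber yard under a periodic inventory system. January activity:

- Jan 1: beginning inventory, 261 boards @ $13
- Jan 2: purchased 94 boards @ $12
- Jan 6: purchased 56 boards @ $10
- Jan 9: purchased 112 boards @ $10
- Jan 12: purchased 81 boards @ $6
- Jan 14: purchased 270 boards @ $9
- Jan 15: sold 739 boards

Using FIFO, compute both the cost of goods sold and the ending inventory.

Jan 15, 739 sold [FIFO — oldest first]: 261 @ $13 + 94 @ $12 + 56 @ $10 + 112 @ $10 + 81 @ $6 + 135 @ $9 = $7,902
Ending inventory: 135 @ $9 = $1,215

COGS = $7,902; ending inventory = $1,215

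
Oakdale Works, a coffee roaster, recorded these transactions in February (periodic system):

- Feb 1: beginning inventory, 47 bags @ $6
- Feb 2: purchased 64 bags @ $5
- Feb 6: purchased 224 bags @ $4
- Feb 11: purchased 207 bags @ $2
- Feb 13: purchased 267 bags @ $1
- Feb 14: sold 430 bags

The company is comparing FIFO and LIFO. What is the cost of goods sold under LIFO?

COGS = $593

FIFO COGS: 47 @ $6 + 64 @ $5 + 224 @ $4 + 95 @ $2 = $1,688
LIFO COGS: 267 @ $1 + 163 @ $2 = $593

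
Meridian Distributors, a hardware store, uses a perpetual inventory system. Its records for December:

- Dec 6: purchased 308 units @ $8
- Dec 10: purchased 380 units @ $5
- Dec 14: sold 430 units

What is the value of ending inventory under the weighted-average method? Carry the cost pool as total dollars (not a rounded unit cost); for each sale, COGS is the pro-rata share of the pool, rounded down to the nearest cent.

After Dec 6: 308 on hand, pool $2,464.00 (≈ $8.0000 each)
After Dec 10: 688 on hand, pool $4,364.00 (≈ $6.3430 each)
Dec 14, sell 430: 430/688 × $4,364.00 → $2,727.50
Ending inventory (cost pool remaining) = $1,636.50

Ending inventory = $1,636.50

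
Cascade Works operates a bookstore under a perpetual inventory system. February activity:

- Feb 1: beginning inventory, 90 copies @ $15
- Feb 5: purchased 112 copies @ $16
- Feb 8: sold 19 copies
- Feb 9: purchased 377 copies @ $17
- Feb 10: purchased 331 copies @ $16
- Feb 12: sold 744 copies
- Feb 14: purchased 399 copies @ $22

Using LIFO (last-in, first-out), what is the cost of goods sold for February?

Feb 8, 19 sold [LIFO — newest first]: 19 @ $16 = $304
Feb 12, 744 sold [LIFO — newest first]: 331 @ $16 + 377 @ $17 + 36 @ $16 = $12,281
Total COGS = $304 + $12,281 = $12,585
Ending inventory: 90 @ $15 + 57 @ $16 + 399 @ $22 = $11,040

COGS = $12,585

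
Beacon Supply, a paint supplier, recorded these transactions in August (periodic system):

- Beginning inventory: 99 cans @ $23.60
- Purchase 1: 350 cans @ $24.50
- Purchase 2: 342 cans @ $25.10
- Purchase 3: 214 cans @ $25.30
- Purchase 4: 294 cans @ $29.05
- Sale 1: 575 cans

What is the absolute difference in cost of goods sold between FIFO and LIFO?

$1,562.60

FIFO COGS: 99 @ $23.60 + 350 @ $24.50 + 126 @ $25.10 = $14,074.00
LIFO COGS: 294 @ $29.05 + 214 @ $25.30 + 67 @ $25.10 = $15,636.60
Difference = |$14,074.00 − $15,636.60| = $1,562.60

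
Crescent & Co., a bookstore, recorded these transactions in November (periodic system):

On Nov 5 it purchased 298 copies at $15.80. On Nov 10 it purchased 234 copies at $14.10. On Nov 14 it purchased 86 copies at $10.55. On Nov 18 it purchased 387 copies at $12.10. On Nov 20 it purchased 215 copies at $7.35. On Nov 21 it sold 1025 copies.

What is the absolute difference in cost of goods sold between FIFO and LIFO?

$1,647.75

FIFO COGS: 298 @ $15.80 + 234 @ $14.10 + 86 @ $10.55 + 387 @ $12.10 + 20 @ $7.35 = $13,744.80
LIFO COGS: 215 @ $7.35 + 387 @ $12.10 + 86 @ $10.55 + 234 @ $14.10 + 103 @ $15.80 = $12,097.05
Difference = |$13,744.80 − $12,097.05| = $1,647.75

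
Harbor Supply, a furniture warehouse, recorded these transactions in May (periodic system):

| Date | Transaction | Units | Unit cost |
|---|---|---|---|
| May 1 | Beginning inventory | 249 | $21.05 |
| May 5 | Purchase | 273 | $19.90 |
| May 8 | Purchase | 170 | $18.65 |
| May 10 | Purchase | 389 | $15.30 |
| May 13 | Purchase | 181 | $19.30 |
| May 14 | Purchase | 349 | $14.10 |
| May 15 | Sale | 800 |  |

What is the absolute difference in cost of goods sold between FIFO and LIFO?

$2,951.85

FIFO COGS: 249 @ $21.05 + 273 @ $19.90 + 170 @ $18.65 + 108 @ $15.30 = $15,497.05
LIFO COGS: 349 @ $14.10 + 181 @ $19.30 + 270 @ $15.30 = $12,545.20
Difference = |$15,497.05 − $12,545.20| = $2,951.85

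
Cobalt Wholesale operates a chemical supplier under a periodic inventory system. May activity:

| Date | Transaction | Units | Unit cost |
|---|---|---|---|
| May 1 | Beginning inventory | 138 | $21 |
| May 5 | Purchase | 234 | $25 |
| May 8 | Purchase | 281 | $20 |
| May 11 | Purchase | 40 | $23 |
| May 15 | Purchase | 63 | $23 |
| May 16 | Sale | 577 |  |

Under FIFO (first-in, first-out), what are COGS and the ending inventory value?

May 16, 577 sold [FIFO — oldest first]: 138 @ $21 + 234 @ $25 + 205 @ $20 = $12,848
Ending inventory: 76 @ $20 + 40 @ $23 + 63 @ $23 = $3,889
Check: goods available $16,737 = COGS $12,848 + ending $3,889

COGS = $12,848; ending inventory = $3,889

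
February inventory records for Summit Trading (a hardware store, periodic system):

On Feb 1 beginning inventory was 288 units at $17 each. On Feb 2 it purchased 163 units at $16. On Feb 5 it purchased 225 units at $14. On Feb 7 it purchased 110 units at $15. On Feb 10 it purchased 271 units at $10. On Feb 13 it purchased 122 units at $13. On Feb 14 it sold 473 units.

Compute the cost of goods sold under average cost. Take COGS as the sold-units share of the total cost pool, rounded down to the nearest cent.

COGS = $6,659.71

Feb 14, sell 473: 473/1179 × $16,600.00 → $6,659.71
Ending inventory (cost pool remaining) = $9,940.29
Check: goods available $16,600.00 = COGS $6,659.71 + ending $9,940.29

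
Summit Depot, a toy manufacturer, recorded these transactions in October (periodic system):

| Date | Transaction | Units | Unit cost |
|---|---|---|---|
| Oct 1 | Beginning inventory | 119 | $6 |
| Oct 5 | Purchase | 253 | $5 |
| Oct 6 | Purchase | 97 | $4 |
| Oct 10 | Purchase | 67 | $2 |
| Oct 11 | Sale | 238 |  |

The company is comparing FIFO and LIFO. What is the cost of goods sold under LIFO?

COGS = $892

FIFO COGS: 119 @ $6 + 119 @ $5 = $1,309
LIFO COGS: 67 @ $2 + 97 @ $4 + 74 @ $5 = $892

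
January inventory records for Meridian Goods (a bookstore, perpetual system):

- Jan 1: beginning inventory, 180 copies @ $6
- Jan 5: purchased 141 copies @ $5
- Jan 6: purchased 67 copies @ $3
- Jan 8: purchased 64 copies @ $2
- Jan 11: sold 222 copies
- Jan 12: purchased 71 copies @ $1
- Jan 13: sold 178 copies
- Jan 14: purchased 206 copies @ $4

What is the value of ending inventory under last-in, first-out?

Jan 11, 222 sold [LIFO — newest first]: 64 @ $2 + 67 @ $3 + 91 @ $5 = $784
Jan 13, 178 sold [LIFO — newest first]: 71 @ $1 + 50 @ $5 + 57 @ $6 = $663
Total COGS = $784 + $663 = $1,447
Ending inventory: 123 @ $6 + 206 @ $4 = $1,562

Ending inventory = $1,562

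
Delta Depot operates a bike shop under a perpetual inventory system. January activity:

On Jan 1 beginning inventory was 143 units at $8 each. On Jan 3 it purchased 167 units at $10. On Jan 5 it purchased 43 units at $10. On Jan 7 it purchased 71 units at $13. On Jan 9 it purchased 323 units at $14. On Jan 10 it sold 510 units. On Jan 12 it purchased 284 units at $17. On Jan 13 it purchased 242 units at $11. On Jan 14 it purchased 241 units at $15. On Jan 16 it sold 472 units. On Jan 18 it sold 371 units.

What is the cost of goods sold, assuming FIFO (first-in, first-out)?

Jan 10, 510 sold [FIFO — oldest first]: 143 @ $8 + 167 @ $10 + 43 @ $10 + 71 @ $13 + 86 @ $14 = $5,371
Jan 16, 472 sold [FIFO — oldest first]: 237 @ $14 + 235 @ $17 = $7,313
Jan 18, 371 sold [FIFO — oldest first]: 49 @ $17 + 242 @ $11 + 80 @ $15 = $4,695
Total COGS = $5,371 + $7,313 + $4,695 = $17,379
Ending inventory: 161 @ $15 = $2,415

COGS = $17,379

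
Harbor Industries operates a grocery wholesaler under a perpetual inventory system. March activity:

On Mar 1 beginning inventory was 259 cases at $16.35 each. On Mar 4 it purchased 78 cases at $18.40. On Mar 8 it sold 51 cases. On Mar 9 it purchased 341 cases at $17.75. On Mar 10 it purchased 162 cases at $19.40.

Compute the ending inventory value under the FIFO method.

Ending inventory = $14,031.55

Mar 8, 51 sold [FIFO — oldest first]: 51 @ $16.35 = $833.85
Ending inventory: 208 @ $16.35 + 78 @ $18.40 + 341 @ $17.75 + 162 @ $19.40 = $14,031.55
Check: goods available $14,865.40 = COGS $833.85 + ending $14,031.55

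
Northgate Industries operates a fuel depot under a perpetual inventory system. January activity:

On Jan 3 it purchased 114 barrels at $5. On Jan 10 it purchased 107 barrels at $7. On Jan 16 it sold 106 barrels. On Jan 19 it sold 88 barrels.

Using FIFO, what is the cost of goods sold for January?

Jan 16, 106 sold [FIFO — oldest first]: 106 @ $5 = $530
Jan 19, 88 sold [FIFO — oldest first]: 8 @ $5 + 80 @ $7 = $600
Total COGS = $530 + $600 = $1,130
Ending inventory: 27 @ $7 = $189
Check: goods available $1,319 = COGS $1,130 + ending $189

COGS = $1,130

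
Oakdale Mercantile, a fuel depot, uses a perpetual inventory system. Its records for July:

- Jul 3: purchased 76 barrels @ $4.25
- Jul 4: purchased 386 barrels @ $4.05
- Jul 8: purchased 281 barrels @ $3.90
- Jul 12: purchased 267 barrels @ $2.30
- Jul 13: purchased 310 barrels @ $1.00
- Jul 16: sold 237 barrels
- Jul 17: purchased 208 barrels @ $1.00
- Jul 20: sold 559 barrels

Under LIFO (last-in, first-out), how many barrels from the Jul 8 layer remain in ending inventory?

270

Jul 16, 237 sold [LIFO — newest first]: 237 @ $1.00 = $237.00
Jul 20, 559 sold [LIFO — newest first]: 208 @ $1.00 + 73 @ $1.00 + 267 @ $2.30 + 11 @ $3.90 = $938.00
Total COGS = $237.00 + $938.00 = $1,175.00
Ending inventory: 76 @ $4.25 + 386 @ $4.05 + 270 @ $3.90 = $2,939.30
Check: goods available $4,114.30 = COGS $1,175.00 + ending $2,939.30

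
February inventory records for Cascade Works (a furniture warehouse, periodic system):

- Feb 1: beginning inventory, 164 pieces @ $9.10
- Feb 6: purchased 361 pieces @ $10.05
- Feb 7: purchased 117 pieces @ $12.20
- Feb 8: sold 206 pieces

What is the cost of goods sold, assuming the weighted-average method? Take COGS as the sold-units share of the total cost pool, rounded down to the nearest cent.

Feb 8, sell 206: 206/642 × $6,547.85 → $2,101.02
Ending inventory (cost pool remaining) = $4,446.83
Check: goods available $6,547.85 = COGS $2,101.02 + ending $4,446.83

COGS = $2,101.02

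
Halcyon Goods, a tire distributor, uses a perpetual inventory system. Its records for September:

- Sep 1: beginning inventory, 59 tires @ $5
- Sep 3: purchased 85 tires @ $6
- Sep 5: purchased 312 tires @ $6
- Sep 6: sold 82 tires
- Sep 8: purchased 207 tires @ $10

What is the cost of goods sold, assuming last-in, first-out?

Sep 6, 82 sold [LIFO — newest first]: 82 @ $6 = $492
Ending inventory: 59 @ $5 + 85 @ $6 + 230 @ $6 + 207 @ $10 = $4,255
Check: goods available $4,747 = COGS $492 + ending $4,255

COGS = $492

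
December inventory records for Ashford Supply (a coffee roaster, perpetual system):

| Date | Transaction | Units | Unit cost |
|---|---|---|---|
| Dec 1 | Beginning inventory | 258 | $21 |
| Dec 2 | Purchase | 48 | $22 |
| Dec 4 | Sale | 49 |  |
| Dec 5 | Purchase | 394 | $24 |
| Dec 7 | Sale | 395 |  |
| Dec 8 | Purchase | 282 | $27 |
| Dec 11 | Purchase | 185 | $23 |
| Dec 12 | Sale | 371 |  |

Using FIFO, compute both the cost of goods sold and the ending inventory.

Dec 4, 49 sold [FIFO — oldest first]: 49 @ $21 = $1,029
Dec 7, 395 sold [FIFO — oldest first]: 209 @ $21 + 48 @ $22 + 138 @ $24 = $8,757
Dec 12, 371 sold [FIFO — oldest first]: 256 @ $24 + 115 @ $27 = $9,249
Total COGS = $1,029 + $8,757 + $9,249 = $19,035
Ending inventory: 167 @ $27 + 185 @ $23 = $8,764

COGS = $19,035; ending inventory = $8,764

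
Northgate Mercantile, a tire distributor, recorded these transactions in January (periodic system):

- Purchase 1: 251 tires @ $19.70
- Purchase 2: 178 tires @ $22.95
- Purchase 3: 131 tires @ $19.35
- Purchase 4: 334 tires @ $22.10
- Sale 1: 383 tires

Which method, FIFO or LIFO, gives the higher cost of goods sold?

LIFO

FIFO COGS: 251 @ $19.70 + 132 @ $22.95 = $7,974.10
LIFO COGS: 334 @ $22.10 + 49 @ $19.35 = $8,329.55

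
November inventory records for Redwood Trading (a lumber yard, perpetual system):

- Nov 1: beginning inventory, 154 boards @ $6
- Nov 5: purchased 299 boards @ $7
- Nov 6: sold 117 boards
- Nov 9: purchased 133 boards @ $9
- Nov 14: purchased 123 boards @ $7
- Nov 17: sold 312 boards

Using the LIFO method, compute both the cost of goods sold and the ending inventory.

Nov 6, 117 sold [LIFO — newest first]: 117 @ $7 = $819
Nov 17, 312 sold [LIFO — newest first]: 123 @ $7 + 133 @ $9 + 56 @ $7 = $2,450
Total COGS = $819 + $2,450 = $3,269
Ending inventory: 154 @ $6 + 126 @ $7 = $1,806

COGS = $3,269; ending inventory = $1,806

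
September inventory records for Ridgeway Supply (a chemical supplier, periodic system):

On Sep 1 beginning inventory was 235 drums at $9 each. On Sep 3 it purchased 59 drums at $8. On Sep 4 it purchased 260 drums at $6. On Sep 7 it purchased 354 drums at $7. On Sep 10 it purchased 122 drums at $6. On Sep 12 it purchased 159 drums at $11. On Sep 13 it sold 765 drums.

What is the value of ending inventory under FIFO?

Ending inventory = $3,482

Sep 13, 765 sold [FIFO — oldest first]: 235 @ $9 + 59 @ $8 + 260 @ $6 + 211 @ $7 = $5,624
Ending inventory: 143 @ $7 + 122 @ $6 + 159 @ $11 = $3,482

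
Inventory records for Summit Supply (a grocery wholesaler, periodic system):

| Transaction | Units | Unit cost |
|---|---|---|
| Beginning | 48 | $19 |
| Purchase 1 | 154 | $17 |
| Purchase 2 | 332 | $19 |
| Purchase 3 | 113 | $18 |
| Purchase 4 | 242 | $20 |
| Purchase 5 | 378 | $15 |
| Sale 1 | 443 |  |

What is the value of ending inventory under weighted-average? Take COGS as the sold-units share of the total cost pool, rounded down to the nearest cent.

Sale 1, sell 443: 443/1267 × $22,382.00 → $7,825.75
Ending inventory (cost pool remaining) = $14,556.25
Check: goods available $22,382.00 = COGS $7,825.75 + ending $14,556.25

Ending inventory = $14,556.25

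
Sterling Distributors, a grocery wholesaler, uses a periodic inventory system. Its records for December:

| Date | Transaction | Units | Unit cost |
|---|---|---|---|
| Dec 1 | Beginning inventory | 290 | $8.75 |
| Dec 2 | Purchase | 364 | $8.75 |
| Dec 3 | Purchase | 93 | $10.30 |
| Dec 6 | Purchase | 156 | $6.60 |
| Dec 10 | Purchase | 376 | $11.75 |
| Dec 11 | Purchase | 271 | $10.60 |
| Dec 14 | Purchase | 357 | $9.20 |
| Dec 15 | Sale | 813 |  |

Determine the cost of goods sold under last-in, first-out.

COGS = $8,330.75

Dec 15, 813 sold [LIFO — newest first]: 357 @ $9.20 + 271 @ $10.60 + 185 @ $11.75 = $8,330.75
Ending inventory: 290 @ $8.75 + 364 @ $8.75 + 93 @ $10.30 + 156 @ $6.60 + 191 @ $11.75 = $9,954.25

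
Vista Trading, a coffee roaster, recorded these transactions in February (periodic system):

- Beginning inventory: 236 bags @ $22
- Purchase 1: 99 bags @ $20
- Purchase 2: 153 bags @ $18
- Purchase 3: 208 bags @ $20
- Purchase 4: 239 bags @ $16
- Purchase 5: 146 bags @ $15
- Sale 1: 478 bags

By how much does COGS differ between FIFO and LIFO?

FIFO COGS: 236 @ $22 + 99 @ $20 + 143 @ $18 = $9,746
LIFO COGS: 146 @ $15 + 239 @ $16 + 93 @ $20 = $7,874
Difference = |$9,746 − $7,874| = $1,872

$1,872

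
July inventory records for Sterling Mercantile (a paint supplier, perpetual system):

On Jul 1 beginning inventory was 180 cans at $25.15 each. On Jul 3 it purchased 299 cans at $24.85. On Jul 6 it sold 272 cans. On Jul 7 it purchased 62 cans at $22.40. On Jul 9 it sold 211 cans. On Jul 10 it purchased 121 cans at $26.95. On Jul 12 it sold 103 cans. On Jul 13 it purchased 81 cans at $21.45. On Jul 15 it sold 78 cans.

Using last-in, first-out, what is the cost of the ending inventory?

Ending inventory = $2,008.15

Jul 6, 272 sold [LIFO — newest first]: 272 @ $24.85 = $6,759.20
Jul 9, 211 sold [LIFO — newest first]: 62 @ $22.40 + 27 @ $24.85 + 122 @ $25.15 = $5,128.05
Jul 12, 103 sold [LIFO — newest first]: 103 @ $26.95 = $2,775.85
Jul 15, 78 sold [LIFO — newest first]: 78 @ $21.45 = $1,673.10
Total COGS = $6,759.20 + $5,128.05 + $2,775.85 + $1,673.10 = $16,336.20
Ending inventory: 58 @ $25.15 + 18 @ $26.95 + 3 @ $21.45 = $2,008.15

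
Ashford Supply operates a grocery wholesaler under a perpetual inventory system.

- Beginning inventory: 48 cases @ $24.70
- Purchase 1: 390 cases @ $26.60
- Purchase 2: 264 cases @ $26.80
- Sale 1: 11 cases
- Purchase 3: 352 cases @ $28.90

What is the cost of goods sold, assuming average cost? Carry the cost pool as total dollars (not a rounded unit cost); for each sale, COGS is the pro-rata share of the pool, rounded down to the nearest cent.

After Beginning: 48 on hand, pool $1,185.60 (≈ $24.7000 each)
After Purchase 1: 438 on hand, pool $11,559.60 (≈ $26.3918 each)
After Purchase 2: 702 on hand, pool $18,634.80 (≈ $26.5453 each)
Sale 1, sell 11: 11/702 × $18,634.80 → $291.99
After Purchase 3: 1043 on hand, pool $28,515.61 (≈ $27.3400 each)
Ending inventory (cost pool remaining) = $28,515.61
Check: goods available $28,807.60 = COGS $291.99 + ending $28,515.61

COGS = $291.99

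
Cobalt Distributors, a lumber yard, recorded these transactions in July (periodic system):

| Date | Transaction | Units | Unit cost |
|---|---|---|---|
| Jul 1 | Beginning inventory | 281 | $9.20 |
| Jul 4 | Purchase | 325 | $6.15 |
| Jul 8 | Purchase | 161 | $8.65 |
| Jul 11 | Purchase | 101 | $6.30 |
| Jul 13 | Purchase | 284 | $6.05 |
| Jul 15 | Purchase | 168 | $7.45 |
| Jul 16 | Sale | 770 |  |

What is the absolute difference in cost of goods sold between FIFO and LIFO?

FIFO COGS: 281 @ $9.20 + 325 @ $6.15 + 161 @ $8.65 + 3 @ $6.30 = $5,995.50
LIFO COGS: 168 @ $7.45 + 284 @ $6.05 + 101 @ $6.30 + 161 @ $8.65 + 56 @ $6.15 = $5,343.15
Difference = |$5,995.50 − $5,343.15| = $652.35

$652.35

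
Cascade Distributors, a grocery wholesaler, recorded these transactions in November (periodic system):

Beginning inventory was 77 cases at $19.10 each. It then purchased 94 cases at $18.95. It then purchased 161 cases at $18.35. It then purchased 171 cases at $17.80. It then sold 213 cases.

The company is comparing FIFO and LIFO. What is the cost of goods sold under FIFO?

COGS = $4,022.70

FIFO COGS: 77 @ $19.10 + 94 @ $18.95 + 42 @ $18.35 = $4,022.70
LIFO COGS: 171 @ $17.80 + 42 @ $18.35 = $3,814.50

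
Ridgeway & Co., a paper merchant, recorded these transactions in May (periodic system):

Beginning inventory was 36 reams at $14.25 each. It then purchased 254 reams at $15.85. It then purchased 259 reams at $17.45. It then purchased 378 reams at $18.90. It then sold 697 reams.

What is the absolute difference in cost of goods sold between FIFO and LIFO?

FIFO COGS: 36 @ $14.25 + 254 @ $15.85 + 259 @ $17.45 + 148 @ $18.90 = $11,855.65
LIFO COGS: 378 @ $18.90 + 259 @ $17.45 + 60 @ $15.85 = $12,614.75
Difference = |$11,855.65 − $12,614.75| = $759.10

$759.10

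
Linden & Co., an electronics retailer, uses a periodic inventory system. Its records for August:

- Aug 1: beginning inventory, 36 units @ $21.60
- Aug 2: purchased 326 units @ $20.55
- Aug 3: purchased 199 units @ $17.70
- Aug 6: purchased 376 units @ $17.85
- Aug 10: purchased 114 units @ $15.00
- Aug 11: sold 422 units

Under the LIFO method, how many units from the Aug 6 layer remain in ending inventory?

68

Aug 11, 422 sold [LIFO — newest first]: 114 @ $15.00 + 308 @ $17.85 = $7,207.80
Ending inventory: 36 @ $21.60 + 326 @ $20.55 + 199 @ $17.70 + 68 @ $17.85 = $12,213.00
Check: goods available $19,420.80 = COGS $7,207.80 + ending $12,213.00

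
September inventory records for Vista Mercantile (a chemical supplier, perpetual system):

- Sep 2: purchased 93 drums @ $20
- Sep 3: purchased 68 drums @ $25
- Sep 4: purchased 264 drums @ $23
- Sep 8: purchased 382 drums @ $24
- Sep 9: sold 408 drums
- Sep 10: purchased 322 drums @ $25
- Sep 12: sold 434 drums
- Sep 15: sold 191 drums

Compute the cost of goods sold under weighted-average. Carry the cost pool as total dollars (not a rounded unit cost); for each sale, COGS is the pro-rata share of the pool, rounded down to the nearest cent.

COGS = $24,540.51

After Sep 2: 93 on hand, pool $1,860.00 (≈ $20.0000 each)
After Sep 3: 161 on hand, pool $3,560.00 (≈ $22.1118 each)
After Sep 4: 425 on hand, pool $9,632.00 (≈ $22.6635 each)
After Sep 8: 807 on hand, pool $18,800.00 (≈ $23.2962 each)
Sep 9, sell 408: 408/807 × $18,800.00 → $9,504.83
After Sep 10: 721 on hand, pool $17,345.17 (≈ $24.0571 each)
Sep 12, sell 434: 434/721 × $17,345.17 → $10,440.78
Sep 15, sell 191: 191/287 × $6,904.39 → $4,594.90
Total COGS = $9,504.83 + $10,440.78 + $4,594.90 = $24,540.51
Ending inventory (cost pool remaining) = $2,309.49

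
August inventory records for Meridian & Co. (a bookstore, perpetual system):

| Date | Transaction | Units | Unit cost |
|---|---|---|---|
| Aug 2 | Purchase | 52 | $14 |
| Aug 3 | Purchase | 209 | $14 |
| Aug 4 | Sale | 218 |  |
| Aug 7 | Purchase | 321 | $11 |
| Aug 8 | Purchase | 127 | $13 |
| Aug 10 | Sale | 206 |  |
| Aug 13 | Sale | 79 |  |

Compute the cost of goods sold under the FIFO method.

COGS = $6,316

Aug 4, 218 sold [FIFO — oldest first]: 52 @ $14 + 166 @ $14 = $3,052
Aug 10, 206 sold [FIFO — oldest first]: 43 @ $14 + 163 @ $11 = $2,395
Aug 13, 79 sold [FIFO — oldest first]: 79 @ $11 = $869
Total COGS = $3,052 + $2,395 + $869 = $6,316
Ending inventory: 79 @ $11 + 127 @ $13 = $2,520
Check: goods available $8,836 = COGS $6,316 + ending $2,520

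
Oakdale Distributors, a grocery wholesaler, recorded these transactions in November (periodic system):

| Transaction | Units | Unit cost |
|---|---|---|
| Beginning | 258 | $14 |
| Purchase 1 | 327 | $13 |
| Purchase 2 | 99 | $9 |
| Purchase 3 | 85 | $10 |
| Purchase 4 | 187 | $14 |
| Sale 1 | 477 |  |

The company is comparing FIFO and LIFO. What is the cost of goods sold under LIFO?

FIFO COGS: 258 @ $14 + 219 @ $13 = $6,459
LIFO COGS: 187 @ $14 + 85 @ $10 + 99 @ $9 + 106 @ $13 = $5,737

COGS = $5,737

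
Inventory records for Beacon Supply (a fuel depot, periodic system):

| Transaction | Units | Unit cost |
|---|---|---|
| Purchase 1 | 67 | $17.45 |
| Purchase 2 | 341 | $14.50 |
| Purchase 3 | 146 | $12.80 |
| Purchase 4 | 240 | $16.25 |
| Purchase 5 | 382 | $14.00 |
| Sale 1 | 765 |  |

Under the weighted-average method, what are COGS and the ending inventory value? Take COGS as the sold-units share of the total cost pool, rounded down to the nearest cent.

Sale 1, sell 765: 765/1176 × $17,230.45 → $11,208.58
Ending inventory (cost pool remaining) = $6,021.87
Check: goods available $17,230.45 = COGS $11,208.58 + ending $6,021.87

COGS = $11,208.58; ending inventory = $6,021.87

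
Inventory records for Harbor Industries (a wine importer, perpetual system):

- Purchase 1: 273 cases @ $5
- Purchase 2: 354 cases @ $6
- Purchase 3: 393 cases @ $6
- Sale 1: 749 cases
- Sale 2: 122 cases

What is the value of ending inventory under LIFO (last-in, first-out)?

Ending inventory = $745

Sale 1 (749) [LIFO — newest first]: 393 @ $6 + 354 @ $6 + 2 @ $5 = $4,492
Sale 2 (122) [LIFO — newest first]: 122 @ $5 = $610
Total COGS = $4,492 + $610 = $5,102
Ending inventory: 149 @ $5 = $745
Check: goods available $5,847 = COGS $5,102 + ending $745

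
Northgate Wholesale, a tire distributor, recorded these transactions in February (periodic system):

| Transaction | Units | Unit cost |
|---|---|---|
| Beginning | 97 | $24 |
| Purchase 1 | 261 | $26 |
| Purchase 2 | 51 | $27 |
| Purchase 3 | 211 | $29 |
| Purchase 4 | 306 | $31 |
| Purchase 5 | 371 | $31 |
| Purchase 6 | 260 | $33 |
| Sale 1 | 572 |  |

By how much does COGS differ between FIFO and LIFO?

FIFO COGS: 97 @ $24 + 261 @ $26 + 51 @ $27 + 163 @ $29 = $15,218
LIFO COGS: 260 @ $33 + 312 @ $31 = $18,252
Difference = |$15,218 − $18,252| = $3,034

$3,034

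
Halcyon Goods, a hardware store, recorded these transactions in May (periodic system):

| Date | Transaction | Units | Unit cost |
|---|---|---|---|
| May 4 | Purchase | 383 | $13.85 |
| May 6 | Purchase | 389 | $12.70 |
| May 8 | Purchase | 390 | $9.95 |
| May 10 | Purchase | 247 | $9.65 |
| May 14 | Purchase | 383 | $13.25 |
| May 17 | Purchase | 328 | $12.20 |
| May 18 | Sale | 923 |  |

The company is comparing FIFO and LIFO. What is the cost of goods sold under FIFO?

FIFO COGS: 383 @ $13.85 + 389 @ $12.70 + 151 @ $9.95 = $11,747.30
LIFO COGS: 328 @ $12.20 + 383 @ $13.25 + 212 @ $9.65 = $11,122.15

COGS = $11,747.30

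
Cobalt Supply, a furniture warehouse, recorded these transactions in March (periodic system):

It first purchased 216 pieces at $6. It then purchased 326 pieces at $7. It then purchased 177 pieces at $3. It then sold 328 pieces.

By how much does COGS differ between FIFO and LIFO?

$492

FIFO COGS: 216 @ $6 + 112 @ $7 = $2,080
LIFO COGS: 177 @ $3 + 151 @ $7 = $1,588
Difference = |$2,080 − $1,588| = $492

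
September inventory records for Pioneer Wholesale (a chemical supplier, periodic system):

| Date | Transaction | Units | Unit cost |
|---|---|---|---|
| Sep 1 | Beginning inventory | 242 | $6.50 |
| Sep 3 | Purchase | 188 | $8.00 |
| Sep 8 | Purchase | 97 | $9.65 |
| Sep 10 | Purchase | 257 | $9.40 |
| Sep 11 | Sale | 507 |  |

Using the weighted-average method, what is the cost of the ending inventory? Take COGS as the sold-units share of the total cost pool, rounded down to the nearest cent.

Ending inventory = $2,271.42

Sep 11, sell 507: 507/784 × $6,428.85 → $4,157.43
Ending inventory (cost pool remaining) = $2,271.42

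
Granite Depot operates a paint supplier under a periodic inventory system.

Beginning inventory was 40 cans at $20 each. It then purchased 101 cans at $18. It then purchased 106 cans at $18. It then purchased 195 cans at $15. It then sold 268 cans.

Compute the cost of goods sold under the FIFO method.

Sale 1 (268) [FIFO — oldest first]: 40 @ $20 + 101 @ $18 + 106 @ $18 + 21 @ $15 = $4,841
Ending inventory: 174 @ $15 = $2,610

COGS = $4,841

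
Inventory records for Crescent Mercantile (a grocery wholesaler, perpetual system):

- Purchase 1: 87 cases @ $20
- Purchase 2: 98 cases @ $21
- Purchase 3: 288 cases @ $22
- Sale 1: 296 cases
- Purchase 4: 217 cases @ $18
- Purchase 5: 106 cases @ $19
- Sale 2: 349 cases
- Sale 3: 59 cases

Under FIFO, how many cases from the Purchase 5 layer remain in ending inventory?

Sale 1 (296) [FIFO — oldest first]: 87 @ $20 + 98 @ $21 + 111 @ $22 = $6,240
Sale 2 (349) [FIFO — oldest first]: 177 @ $22 + 172 @ $18 = $6,990
Sale 3 (59) [FIFO — oldest first]: 45 @ $18 + 14 @ $19 = $1,076
Total COGS = $6,240 + $6,990 + $1,076 = $14,306
Ending inventory: 92 @ $19 = $1,748
Check: goods available $16,054 = COGS $14,306 + ending $1,748

92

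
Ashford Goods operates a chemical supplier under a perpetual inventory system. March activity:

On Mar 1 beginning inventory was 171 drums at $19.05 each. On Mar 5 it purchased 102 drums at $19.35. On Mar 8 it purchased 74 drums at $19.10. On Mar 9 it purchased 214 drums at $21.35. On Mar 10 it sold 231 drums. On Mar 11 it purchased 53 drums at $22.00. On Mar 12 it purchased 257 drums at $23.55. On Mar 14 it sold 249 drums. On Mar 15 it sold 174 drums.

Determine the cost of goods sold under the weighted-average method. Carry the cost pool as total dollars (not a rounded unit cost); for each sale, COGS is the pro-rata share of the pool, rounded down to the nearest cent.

COGS = $13,747.89

After Mar 1: 171 on hand, pool $3,257.55 (≈ $19.0500 each)
After Mar 5: 273 on hand, pool $5,231.25 (≈ $19.1621 each)
After Mar 8: 347 on hand, pool $6,644.65 (≈ $19.1488 each)
After Mar 9: 561 on hand, pool $11,213.55 (≈ $19.9885 each)
Mar 10, sell 231: 231/561 × $11,213.55 → $4,617.34
After Mar 11: 383 on hand, pool $7,762.21 (≈ $20.2669 each)
After Mar 12: 640 on hand, pool $13,814.56 (≈ $21.5853 each)
Mar 14, sell 249: 249/640 × $13,814.56 → $5,374.72
Mar 15, sell 174: 174/391 × $8,439.84 → $3,755.83
Total COGS = $4,617.34 + $5,374.72 + $3,755.83 = $13,747.89
Ending inventory (cost pool remaining) = $4,684.01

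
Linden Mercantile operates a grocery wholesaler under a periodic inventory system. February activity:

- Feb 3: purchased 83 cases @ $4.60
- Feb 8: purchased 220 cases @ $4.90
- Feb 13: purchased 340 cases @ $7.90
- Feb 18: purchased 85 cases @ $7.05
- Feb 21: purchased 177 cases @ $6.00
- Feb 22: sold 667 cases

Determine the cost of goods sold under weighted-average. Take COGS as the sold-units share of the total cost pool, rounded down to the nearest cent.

COGS = $4,279.89

Feb 22, sell 667: 667/905 × $5,807.05 → $4,279.89
Ending inventory (cost pool remaining) = $1,527.16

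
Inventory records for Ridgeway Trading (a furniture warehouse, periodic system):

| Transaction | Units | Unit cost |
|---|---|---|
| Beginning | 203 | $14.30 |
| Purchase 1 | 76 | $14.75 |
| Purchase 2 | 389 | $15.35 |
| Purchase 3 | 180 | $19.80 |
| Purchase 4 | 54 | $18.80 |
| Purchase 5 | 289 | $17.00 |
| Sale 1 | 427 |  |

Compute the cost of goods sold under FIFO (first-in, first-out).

Sale 1 (427) [FIFO — oldest first]: 203 @ $14.30 + 76 @ $14.75 + 148 @ $15.35 = $6,295.70
Ending inventory: 241 @ $15.35 + 180 @ $19.80 + 54 @ $18.80 + 289 @ $17.00 = $13,191.55

COGS = $6,295.70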